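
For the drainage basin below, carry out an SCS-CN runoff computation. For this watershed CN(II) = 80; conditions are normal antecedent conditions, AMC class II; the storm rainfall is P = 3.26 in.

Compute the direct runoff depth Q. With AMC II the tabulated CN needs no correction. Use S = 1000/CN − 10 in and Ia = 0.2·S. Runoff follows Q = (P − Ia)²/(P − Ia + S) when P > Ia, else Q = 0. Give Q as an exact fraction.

Q = 9522/6575 in ≈ 1.448 in

Average conditions: CN = 80 (no AMC adjustment).
Max retention: S = 1000/80 − 10 = 5/2 in (≈ 2.500 in)
Initial abstraction Ia = S/5 = (5/2)/5 = 1/2 ≈ 0.500 in
Since P=3.260 > Ia=0.500: effective rainfall P−Ia = 69/25 in
Runoff Q = (P−Ia)²/(P−Ia+S) = (2.760)²/(2.760+2.500) = 9522/6575 ≈ 1.448 in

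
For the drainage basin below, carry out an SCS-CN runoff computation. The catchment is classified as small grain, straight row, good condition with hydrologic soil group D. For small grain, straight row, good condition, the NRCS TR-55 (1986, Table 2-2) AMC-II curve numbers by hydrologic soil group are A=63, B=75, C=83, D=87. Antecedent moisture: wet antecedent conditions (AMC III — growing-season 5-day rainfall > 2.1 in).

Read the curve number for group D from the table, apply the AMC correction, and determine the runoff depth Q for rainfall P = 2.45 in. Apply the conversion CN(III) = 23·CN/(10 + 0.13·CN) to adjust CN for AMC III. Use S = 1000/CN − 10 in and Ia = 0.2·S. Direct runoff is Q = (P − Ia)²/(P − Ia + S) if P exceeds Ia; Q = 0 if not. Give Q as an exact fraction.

NRCS table: small grain, straight row, good condition, soil group D → CN(II) = 87
Wet (AMC III): CN(III) = 23·87/(10 + 0.13·87) = 2001/(2131/100) = 200100/2131 ≈ 93.900
S = 1000/(200100/2131) − 10 = 1300/2001 in ≈ 0.650 in
Ia = 0.2S: 0.2·0.650 = 0.130 in (exactly 260/2001)
Since P=2.450 > Ia=0.130: effective rainfall P−Ia = 92849/40020 in
Runoff Q = (P−Ia)²/(P−Ia+S) = (2.320)²/(2.320+0.650) = 8620936801/4756336980 ≈ 1.813 in

Q = 8620936801/4756336980 in ≈ 1.813 in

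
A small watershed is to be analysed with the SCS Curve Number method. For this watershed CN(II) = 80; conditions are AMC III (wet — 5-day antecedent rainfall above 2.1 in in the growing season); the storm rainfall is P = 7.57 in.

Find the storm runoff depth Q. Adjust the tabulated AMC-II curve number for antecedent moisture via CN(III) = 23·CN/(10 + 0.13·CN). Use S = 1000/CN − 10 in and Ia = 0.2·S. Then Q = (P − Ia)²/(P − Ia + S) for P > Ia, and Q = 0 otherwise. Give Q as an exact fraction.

CN(III) from CN(II)=80: (23·80)/(10 + 0.13·80) = 4600/51 ≈ 90.196
S = 1000/(4600/51) − 10 = 25/23 in ≈ 1.087 in
Initial abstraction Ia = S/5 = (25/23)/5 = 5/23 ≈ 0.217 in
P − Ia = 7.570 − 0.217 = 16911/2300 ≈ 7.353 in (> 0, runoff occurs)
Q: (16911/2300)² ÷ (19411/2300) = 285981921/44645300 in (≈ 6.406 in)

Q = 285981921/44645300 in ≈ 6.406 in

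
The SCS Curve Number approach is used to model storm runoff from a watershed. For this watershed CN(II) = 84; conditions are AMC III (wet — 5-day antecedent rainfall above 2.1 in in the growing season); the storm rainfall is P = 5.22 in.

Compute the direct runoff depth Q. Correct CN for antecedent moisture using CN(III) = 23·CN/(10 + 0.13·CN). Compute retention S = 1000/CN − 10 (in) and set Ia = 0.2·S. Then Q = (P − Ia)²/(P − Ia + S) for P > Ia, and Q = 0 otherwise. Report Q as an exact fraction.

Q = 14899375969/3430821450 in ≈ 4.343 in

Wet (AMC III): CN(III) = 23·84/(10 + 0.13·84) = 1932/(523/25) = 48300/523 ≈ 92.352
S = 1000/(48300/523) − 10 = 400/483 in ≈ 0.828 in
Initial abstraction Ia = S/5 = (400/483)/5 = 80/483 ≈ 0.166 in
Excess rainfall: 5.220 − 0.166 = 5.054 in; P > Ia so Q > 0
Q = (122063/24150)²/((122063/24150) + 400/483) = (14899375969/583222500)/(142063/24150) = 14899375969/3430821450 in ≈ 4.343 in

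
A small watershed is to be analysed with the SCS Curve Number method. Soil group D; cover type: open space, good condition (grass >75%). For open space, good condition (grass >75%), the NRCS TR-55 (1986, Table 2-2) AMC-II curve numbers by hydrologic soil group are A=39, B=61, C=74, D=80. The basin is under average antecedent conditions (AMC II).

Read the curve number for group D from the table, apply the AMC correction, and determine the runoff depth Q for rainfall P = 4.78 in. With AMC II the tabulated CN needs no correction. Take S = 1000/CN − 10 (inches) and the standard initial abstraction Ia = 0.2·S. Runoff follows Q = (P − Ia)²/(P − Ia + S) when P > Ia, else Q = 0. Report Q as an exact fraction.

Q = 22898/8475 in ≈ 2.702 in

NRCS table: open space, good condition (grass >75%), soil group D → CN(II) = 80
Average conditions: CN = 80 (no AMC adjustment).
Retention S: 1000/CN − 10 with CN=80.000 → S = 5/2 ≈ 2.500 in
Ia = 0.2·(5/2) = 1/2 in ≈ 0.500 in
Excess rainfall: 4.780 − 0.500 = 4.280 in; P > Ia so Q > 0
Runoff Q = (P−Ia)²/(P−Ia+S) = (4.280)²/(4.280+2.500) = 22898/8475 ≈ 2.702 in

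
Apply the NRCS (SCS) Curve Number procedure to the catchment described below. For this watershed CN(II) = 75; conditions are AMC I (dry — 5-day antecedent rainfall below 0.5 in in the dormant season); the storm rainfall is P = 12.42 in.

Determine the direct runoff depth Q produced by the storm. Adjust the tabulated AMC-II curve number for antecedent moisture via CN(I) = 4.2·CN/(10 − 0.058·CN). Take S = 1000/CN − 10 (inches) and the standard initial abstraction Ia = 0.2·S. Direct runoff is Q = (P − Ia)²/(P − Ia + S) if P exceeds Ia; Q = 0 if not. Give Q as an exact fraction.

Dry (AMC I): CN(I) = 4.2·75/(10 − 0.058·75) = 315/(113/20) = 6300/113 ≈ 55.752
Retention S: 1000/CN − 10 with CN=55.752 → S = 500/63 ≈ 7.937 in
Ia = 0.2·(500/63) = 100/63 in ≈ 1.587 in
P − Ia = 12.420 − 1.587 = 34123/3150 ≈ 10.833 in (> 0, runoff occurs)
Q: (34123/3150)² ÷ (59123/3150) = 1164379129/186237450 in (≈ 6.252 in)

Q = 1164379129/186237450 in ≈ 6.252 in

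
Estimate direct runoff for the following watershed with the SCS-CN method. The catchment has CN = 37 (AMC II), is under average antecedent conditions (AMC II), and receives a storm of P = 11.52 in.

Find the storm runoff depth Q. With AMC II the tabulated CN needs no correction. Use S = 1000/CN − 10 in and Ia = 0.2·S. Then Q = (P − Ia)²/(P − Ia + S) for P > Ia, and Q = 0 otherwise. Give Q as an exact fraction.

CN(II) = 37; AMC II needs no correction.
S = 1000/37 − 10 = 630/37 in ≈ 17.027 in
Ia = 0.2·(630/37) = 126/37 in ≈ 3.405 in
Since P=11.520 > Ia=3.405: effective rainfall P−Ia = 7506/925 in
Runoff Q = (P−Ia)²/(P−Ia+S) = (8.115)²/(8.115+17.027) = 1565001/597550 ≈ 2.619 in

Q = 1565001/597550 in ≈ 2.619 in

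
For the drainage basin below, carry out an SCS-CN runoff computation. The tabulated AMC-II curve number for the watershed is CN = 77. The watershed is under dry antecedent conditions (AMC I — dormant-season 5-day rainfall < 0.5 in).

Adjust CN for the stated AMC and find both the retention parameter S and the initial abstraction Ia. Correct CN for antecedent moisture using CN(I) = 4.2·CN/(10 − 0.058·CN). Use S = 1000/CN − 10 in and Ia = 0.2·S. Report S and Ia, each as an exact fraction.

CN(I) from CN(II)=77: (4.2·77)/(10 − 0.058·77) = 161700/2767 ≈ 58.439
S = 1000/(161700/2767) − 10 = 11500/1617 in ≈ 7.112 in
Ia = 0.2·(11500/1617) = 2300/1617 in ≈ 1.422 in

S = 11500/1617 in ≈ 7.112 in; Ia = 2300/1617 in ≈ 1.422 in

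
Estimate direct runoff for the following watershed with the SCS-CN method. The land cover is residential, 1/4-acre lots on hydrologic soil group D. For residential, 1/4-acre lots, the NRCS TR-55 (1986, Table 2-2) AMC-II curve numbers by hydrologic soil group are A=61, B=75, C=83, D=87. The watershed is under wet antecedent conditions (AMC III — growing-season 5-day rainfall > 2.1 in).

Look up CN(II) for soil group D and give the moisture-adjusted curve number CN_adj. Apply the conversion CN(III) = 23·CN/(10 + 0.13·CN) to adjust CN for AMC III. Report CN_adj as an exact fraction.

CN_adj = 200100/2131 ≈ 93.900

NRCS table: residential, 1/4-acre lots, soil group D → CN(II) = 87
Adjust CN=87 to AMC III: 23·87/(10 + 0.13·87) → 2001 ÷ (2131/100) = 200100/2131 ≈ 93.900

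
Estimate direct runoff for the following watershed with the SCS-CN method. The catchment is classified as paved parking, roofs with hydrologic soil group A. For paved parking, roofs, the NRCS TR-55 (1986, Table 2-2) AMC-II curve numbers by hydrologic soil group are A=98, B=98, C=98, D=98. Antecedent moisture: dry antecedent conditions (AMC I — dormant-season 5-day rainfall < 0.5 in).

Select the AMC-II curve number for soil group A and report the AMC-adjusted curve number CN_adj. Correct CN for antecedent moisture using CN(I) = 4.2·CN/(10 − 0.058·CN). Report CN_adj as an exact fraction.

CN_adj = 102900/1079 ≈ 95.366

NRCS table: paved parking, roofs, soil group A → CN(II) = 98
CN(I) from CN(II)=98: (4.2·98)/(10 − 0.058·98) = 102900/1079 ≈ 95.366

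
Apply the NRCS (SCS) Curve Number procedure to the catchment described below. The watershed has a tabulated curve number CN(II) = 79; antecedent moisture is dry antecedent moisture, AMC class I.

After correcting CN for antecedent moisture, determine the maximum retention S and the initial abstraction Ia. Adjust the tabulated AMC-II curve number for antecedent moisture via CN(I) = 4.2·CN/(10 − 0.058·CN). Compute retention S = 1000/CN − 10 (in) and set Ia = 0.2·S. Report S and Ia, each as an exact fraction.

CN(I) from CN(II)=79: (4.2·79)/(10 − 0.058·79) = 7900/129 ≈ 61.240
Max retention: S = 1000/(7900/129) − 10 = 500/79 in (≈ 6.329 in)
Ia = 0.2·(500/79) = 100/79 in ≈ 1.266 in

S = 500/79 in ≈ 6.329 in; Ia = 100/79 in ≈ 1.266 in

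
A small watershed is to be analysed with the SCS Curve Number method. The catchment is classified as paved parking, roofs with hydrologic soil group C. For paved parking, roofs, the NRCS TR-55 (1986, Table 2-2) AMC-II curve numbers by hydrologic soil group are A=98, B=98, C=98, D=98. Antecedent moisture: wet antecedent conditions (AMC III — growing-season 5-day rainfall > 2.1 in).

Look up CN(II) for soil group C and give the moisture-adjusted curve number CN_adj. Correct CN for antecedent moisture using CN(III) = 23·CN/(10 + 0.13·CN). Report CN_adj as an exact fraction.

CN_adj = 112700/1137 ≈ 99.120

NRCS table: paved parking, roofs, soil group C → CN(II) = 98
CN(III) from CN(II)=98: (23·98)/(10 + 0.13·98) = 112700/1137 ≈ 99.120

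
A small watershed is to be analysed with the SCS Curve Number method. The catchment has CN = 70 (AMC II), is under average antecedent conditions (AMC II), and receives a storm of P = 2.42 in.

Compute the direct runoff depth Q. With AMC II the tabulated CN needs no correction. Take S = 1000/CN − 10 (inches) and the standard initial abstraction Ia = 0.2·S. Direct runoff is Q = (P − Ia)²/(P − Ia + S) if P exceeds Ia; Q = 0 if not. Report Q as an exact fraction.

Q = 299209/716450 in ≈ 0.418 in

AMC II — tabulated CN = 70 applies directly.
Retention S: 1000/CN − 10 with CN=70.000 → S = 30/7 ≈ 4.286 in
Ia = 0.2S: 0.2·4.286 = 0.857 in (exactly 6/7)
P − Ia = 2.420 − 0.857 = 547/350 ≈ 1.563 in (> 0, runoff occurs)
Q: (547/350)² ÷ (2047/350) = 299209/716450 in (≈ 0.418 in)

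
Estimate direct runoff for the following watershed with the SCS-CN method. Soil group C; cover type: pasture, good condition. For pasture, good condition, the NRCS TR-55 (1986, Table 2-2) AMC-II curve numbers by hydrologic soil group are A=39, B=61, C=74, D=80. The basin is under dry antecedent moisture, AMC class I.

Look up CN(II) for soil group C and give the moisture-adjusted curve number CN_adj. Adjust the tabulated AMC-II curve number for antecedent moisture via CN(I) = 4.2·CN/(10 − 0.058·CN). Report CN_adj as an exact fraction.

CN_adj = 77700/1427 ≈ 54.450

NRCS table: pasture, good condition, soil group C → CN(II) = 74
Adjust CN=74 to AMC I: 4.2·74/(10 − 0.058·74) → (1554/5) ÷ (1427/250) = 77700/1427 ≈ 54.450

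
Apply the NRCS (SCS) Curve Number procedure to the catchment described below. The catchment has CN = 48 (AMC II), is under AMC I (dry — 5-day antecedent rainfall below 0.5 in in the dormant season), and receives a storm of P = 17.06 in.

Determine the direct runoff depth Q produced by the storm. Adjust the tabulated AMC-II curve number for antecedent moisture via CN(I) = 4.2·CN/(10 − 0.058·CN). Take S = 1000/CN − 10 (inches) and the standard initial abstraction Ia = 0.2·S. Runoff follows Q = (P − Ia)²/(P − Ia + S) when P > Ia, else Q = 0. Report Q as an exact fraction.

Dry (AMC I): CN(I) = 4.2·48/(10 − 0.058·48) = (1008/5)/(902/125) = 12600/451 ≈ 27.938
S = 1000/(12600/451) − 10 = 1625/63 in ≈ 25.794 in
Ia = 0.2S: 0.2·25.794 = 5.159 in (exactly 325/63)
Since P=17.060 > Ia=5.159: effective rainfall P−Ia = 37489/3150 in
Runoff Q = (P−Ia)²/(P−Ia+S) = (11.901)²/(11.901+25.794) = 1405425121/374027850 ≈ 3.758 in

Q = 1405425121/374027850 in ≈ 3.758 in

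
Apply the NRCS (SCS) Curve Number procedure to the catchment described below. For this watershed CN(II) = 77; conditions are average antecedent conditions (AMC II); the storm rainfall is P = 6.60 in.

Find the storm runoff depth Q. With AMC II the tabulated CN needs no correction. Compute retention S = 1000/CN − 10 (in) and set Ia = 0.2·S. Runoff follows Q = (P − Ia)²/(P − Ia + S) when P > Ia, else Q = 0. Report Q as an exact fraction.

Q = 5340721/1332485 in ≈ 4.008 in

AMC II — tabulated CN = 77 applies directly.
Max retention: S = 1000/77 − 10 = 230/77 in (≈ 2.987 in)
Initial abstraction Ia = S/5 = (230/77)/5 = 46/77 ≈ 0.597 in
Excess rainfall: 6.600 − 0.597 = 6.003 in; P > Ia so Q > 0
Q: (2311/385)² ÷ (3461/385) = 5340721/1332485 in (≈ 4.008 in)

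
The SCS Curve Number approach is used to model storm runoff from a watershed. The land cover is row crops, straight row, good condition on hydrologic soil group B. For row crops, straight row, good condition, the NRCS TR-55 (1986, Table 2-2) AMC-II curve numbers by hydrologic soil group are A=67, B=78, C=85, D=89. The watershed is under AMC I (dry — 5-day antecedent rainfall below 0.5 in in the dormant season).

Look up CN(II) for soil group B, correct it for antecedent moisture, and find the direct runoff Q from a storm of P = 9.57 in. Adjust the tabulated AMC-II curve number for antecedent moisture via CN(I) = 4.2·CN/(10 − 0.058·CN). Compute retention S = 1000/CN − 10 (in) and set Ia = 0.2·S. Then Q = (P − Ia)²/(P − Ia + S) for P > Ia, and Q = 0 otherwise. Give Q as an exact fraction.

NRCS table: row crops, straight row, good condition, soil group B → CN(II) = 78
Adjust CN=78 to AMC I: 4.2·78/(10 − 0.058·78) → (1638/5) ÷ (1369/250) = 81900/1369 ≈ 59.825
Retention S: 1000/CN − 10 with CN=59.825 → S = 5500/819 ≈ 6.716 in
Ia = 0.2S: 0.2·6.716 = 1.343 in (exactly 1100/819)
P − Ia = 9.570 − 1.343 = 673783/81900 ≈ 8.227 in (> 0, runoff occurs)
Q: (673783/81900)² ÷ (1223783/81900) = 41271230099/9111620700 in (≈ 4.530 in)

Q = 41271230099/9111620700 in ≈ 4.530 in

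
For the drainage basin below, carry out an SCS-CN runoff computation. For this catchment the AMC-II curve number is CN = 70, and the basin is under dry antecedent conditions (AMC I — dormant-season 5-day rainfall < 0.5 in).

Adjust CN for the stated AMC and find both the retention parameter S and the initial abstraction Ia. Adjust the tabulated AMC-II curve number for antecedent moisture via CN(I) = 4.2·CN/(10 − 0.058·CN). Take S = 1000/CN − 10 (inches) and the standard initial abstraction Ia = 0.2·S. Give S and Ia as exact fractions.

CN(I) from CN(II)=70: (4.2·70)/(10 − 0.058·70) = 4900/99 ≈ 49.495
Max retention: S = 1000/(4900/99) − 10 = 500/49 in (≈ 10.204 in)
Initial abstraction Ia = S/5 = (500/49)/5 = 100/49 ≈ 2.041 in

S = 500/49 in ≈ 10.204 in; Ia = 100/49 in ≈ 2.041 in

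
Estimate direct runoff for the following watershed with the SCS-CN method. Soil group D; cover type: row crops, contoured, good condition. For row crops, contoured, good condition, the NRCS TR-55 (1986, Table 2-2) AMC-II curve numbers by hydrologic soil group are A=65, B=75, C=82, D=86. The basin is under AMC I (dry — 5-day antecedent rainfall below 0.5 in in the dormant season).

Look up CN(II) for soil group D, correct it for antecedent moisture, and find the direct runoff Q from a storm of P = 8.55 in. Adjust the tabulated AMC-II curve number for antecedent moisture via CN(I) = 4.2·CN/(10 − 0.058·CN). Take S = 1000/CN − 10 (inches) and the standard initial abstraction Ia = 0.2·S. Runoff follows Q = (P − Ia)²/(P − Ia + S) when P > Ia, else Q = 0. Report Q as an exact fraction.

Q = 402363481/77552220 in ≈ 5.188 in

NRCS table: row crops, contoured, good condition, soil group D → CN(II) = 86
Adjust CN=86 to AMC I: 4.2·86/(10 − 0.058·86) → (1806/5) ÷ (1253/250) = 12900/179 ≈ 72.067
Max retention: S = 1000/(12900/179) − 10 = 500/129 in (≈ 3.876 in)
Ia = 0.2·(500/129) = 100/129 in ≈ 0.775 in
Since P=8.550 > Ia=0.775: effective rainfall P−Ia = 20059/2580 in
Q = (20059/2580)²/((20059/2580) + 500/129) = (402363481/6656400)/(30059/2580) = 402363481/77552220 in ≈ 5.188 in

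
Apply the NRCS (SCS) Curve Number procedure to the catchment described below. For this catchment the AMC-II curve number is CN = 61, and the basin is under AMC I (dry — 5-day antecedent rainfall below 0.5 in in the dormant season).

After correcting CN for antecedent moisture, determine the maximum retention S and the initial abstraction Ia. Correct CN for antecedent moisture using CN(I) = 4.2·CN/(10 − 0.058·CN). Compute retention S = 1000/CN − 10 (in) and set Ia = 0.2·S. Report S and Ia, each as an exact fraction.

S = 6500/427 in ≈ 15.222 in; Ia = 1300/427 in ≈ 3.044 in

Dry (AMC I): CN(I) = 4.2·61/(10 − 0.058·61) = (1281/5)/(3231/500) = 42700/1077 ≈ 39.647
S = 1000/(42700/1077) − 10 = 6500/427 in ≈ 15.222 in
Ia = 0.2·(6500/427) = 1300/427 in ≈ 3.044 in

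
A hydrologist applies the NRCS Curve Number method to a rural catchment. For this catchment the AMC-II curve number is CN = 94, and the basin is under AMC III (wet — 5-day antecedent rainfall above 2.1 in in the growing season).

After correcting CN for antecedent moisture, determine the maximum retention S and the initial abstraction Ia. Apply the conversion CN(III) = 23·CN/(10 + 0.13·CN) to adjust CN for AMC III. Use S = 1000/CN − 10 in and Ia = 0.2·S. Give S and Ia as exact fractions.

S = 300/1081 in ≈ 0.278 in; Ia = 60/1081 in ≈ 0.056 in

Wet (AMC III): CN(III) = 23·94/(10 + 0.13·94) = 2162/(1111/50) = 108100/1111 ≈ 97.300
Retention S: 1000/CN − 10 with CN=97.300 → S = 300/1081 ≈ 0.278 in
Ia = 0.2·(300/1081) = 60/1081 in ≈ 0.056 in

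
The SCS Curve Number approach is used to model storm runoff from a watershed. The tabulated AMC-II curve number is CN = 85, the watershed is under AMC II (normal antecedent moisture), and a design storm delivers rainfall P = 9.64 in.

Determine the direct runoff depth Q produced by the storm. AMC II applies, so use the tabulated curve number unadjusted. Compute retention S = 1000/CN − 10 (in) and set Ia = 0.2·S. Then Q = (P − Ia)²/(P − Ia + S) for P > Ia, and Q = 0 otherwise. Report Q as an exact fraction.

Average conditions: CN = 85 (no AMC adjustment).
S = 1000/85 − 10 = 30/17 in ≈ 1.765 in
Ia = 0.2S: 0.2·1.765 = 0.353 in (exactly 6/17)
Since P=9.640 > Ia=0.353: effective rainfall P−Ia = 3947/425 in
Q: (3947/425)² ÷ (4697/425) = 15578809/1996225 in (≈ 7.804 in)

Q = 15578809/1996225 in ≈ 7.804 in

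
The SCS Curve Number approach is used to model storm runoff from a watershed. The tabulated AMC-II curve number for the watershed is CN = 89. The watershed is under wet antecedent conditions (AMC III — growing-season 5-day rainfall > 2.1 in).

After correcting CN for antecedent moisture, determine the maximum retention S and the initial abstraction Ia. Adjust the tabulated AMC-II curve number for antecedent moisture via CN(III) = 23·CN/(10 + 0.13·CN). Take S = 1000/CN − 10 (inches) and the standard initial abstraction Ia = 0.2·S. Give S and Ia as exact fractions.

S = 1100/2047 in ≈ 0.537 in; Ia = 220/2047 in ≈ 0.107 in

Adjust CN=89 to AMC III: 23·89/(10 + 0.13·89) → 2047 ÷ (2157/100) = 204700/2157 ≈ 94.900
S = 1000/(204700/2157) − 10 = 1100/2047 in ≈ 0.537 in
Ia = 0.2S: 0.2·0.537 = 0.107 in (exactly 220/2047)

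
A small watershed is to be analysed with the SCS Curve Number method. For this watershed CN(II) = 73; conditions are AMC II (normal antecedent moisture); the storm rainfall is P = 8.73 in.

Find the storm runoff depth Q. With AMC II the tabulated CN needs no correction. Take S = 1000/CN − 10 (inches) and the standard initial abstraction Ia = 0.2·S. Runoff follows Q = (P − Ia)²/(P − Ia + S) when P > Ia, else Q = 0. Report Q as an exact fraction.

Q = 378030249/69211300 in ≈ 5.462 in

Average conditions: CN = 73 (no AMC adjustment).
Retention S: 1000/CN − 10 with CN=73.000 → S = 270/73 ≈ 3.699 in
Ia = 0.2S: 0.2·3.699 = 0.740 in (exactly 54/73)
Since P=8.730 > Ia=0.740: effective rainfall P−Ia = 58329/7300 in
Q = (58329/7300)²/((58329/7300) + 270/73) = (3402272241/53290000)/(85329/7300) = 378030249/69211300 in ≈ 5.462 in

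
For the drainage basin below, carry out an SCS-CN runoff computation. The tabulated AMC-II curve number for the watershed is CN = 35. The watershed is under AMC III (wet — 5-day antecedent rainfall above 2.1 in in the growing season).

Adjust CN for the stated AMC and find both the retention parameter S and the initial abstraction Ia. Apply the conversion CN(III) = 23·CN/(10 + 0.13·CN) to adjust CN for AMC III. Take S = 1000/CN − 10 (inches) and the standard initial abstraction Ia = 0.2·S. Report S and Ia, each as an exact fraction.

S = 1300/161 in ≈ 8.075 in; Ia = 260/161 in ≈ 1.615 in

Adjust CN=35 to AMC III: 23·35/(10 + 0.13·35) → 805 ÷ (291/20) = 16100/291 ≈ 55.326
S = 1000/(16100/291) − 10 = 1300/161 in ≈ 8.075 in
Ia = 0.2S: 0.2·8.075 = 1.615 in (exactly 260/161)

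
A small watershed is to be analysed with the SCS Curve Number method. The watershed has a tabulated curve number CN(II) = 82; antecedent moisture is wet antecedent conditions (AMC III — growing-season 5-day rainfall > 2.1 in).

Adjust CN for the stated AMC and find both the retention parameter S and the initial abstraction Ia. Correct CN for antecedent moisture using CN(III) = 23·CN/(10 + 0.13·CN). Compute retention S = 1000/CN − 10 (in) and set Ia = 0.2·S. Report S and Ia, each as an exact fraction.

S = 900/943 in ≈ 0.954 in; Ia = 180/943 in ≈ 0.191 in

CN(III) from CN(II)=82: (23·82)/(10 + 0.13·82) = 94300/1033 ≈ 91.288
Retention S: 1000/CN − 10 with CN=91.288 → S = 900/943 ≈ 0.954 in
Ia = 0.2·(900/943) = 180/943 in ≈ 0.191 in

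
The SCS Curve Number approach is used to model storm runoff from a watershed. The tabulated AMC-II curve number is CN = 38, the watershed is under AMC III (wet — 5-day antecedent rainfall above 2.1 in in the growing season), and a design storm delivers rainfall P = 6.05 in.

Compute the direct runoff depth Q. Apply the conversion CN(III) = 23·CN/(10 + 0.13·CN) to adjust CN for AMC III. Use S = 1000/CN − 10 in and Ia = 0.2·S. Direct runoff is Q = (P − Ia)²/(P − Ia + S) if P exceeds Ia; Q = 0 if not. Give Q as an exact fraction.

Q = 1638387529/895648980 in ≈ 1.829 in

Adjust CN=38 to AMC III: 23·38/(10 + 0.13·38) → 874 ÷ (747/50) = 43700/747 ≈ 58.501
Max retention: S = 1000/(43700/747) − 10 = 3100/437 in (≈ 7.094 in)
Ia = 0.2S: 0.2·7.094 = 1.419 in (exactly 620/437)
Excess rainfall: 6.050 − 1.419 = 4.631 in; P > Ia so Q > 0
Runoff Q = (P−Ia)²/(P−Ia+S) = (4.631)²/(4.631+7.094) = 1638387529/895648980 ≈ 1.829 in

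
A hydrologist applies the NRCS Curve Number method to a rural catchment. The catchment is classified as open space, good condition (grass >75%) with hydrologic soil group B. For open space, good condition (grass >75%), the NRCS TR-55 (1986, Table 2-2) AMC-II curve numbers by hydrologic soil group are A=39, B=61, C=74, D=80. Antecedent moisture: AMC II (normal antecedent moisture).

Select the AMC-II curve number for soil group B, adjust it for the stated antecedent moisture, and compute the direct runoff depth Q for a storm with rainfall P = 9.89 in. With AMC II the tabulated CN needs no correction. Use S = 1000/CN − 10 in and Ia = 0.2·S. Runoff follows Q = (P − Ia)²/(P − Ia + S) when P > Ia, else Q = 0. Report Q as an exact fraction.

NRCS table: open space, good condition (grass >75%), soil group B → CN(II) = 61
AMC II — tabulated CN = 61 applies directly.
S = 1000/61 − 10 = 390/61 in ≈ 6.393 in
Ia = 0.2·(390/61) = 78/61 in ≈ 1.279 in
Since P=9.890 > Ia=1.279: effective rainfall P−Ia = 52529/6100 in
Runoff Q = (P−Ia)²/(P−Ia+S) = (8.611)²/(8.611+6.393) = 2759295841/558326900 ≈ 4.942 in

Q = 2759295841/558326900 in ≈ 4.942 in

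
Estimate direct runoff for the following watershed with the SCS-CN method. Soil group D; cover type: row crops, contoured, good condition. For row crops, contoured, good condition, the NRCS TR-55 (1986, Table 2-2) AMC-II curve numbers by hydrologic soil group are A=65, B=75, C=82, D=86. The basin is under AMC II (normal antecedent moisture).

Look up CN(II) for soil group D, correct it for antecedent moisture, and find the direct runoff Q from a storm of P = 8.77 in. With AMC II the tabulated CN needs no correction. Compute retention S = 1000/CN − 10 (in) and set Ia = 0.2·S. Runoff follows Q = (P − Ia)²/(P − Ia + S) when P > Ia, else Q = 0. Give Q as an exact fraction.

Q = 1318488721/186237300 in ≈ 7.080 in

NRCS table: row crops, contoured, good condition, soil group D → CN(II) = 86
Average conditions: CN = 86 (no AMC adjustment).
Max retention: S = 1000/86 − 10 = 70/43 in (≈ 1.628 in)
Ia = 0.2·(70/43) = 14/43 in ≈ 0.326 in
Excess rainfall: 8.770 − 0.326 = 8.444 in; P > Ia so Q > 0
Q: (36311/4300)² ÷ (43311/4300) = 1318488721/186237300 in (≈ 7.080 in)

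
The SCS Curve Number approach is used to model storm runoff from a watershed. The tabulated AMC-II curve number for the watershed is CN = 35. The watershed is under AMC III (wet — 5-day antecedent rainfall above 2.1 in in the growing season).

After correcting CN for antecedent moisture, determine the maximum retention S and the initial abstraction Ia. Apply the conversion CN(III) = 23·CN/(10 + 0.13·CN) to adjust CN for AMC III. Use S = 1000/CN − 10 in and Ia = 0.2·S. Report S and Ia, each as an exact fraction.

Wet (AMC III): CN(III) = 23·35/(10 + 0.13·35) = 805/(291/20) = 16100/291 ≈ 55.326
Max retention: S = 1000/(16100/291) − 10 = 1300/161 in (≈ 8.075 in)
Ia = 0.2·(1300/161) = 260/161 in ≈ 1.615 in

S = 1300/161 in ≈ 8.075 in; Ia = 260/161 in ≈ 1.615 in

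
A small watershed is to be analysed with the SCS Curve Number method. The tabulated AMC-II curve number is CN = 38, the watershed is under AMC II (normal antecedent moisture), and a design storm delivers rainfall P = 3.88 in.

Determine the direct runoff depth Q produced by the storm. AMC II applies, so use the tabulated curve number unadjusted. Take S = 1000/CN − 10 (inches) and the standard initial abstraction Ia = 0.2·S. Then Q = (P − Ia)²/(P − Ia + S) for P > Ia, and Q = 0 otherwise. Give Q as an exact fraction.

Q = 85849/3820425 in ≈ 0.022 in

Average conditions: CN = 38 (no AMC adjustment).
Retention S: 1000/CN − 10 with CN=38.000 → S = 310/19 ≈ 16.316 in
Ia = 0.2·(310/19) = 62/19 in ≈ 3.263 in
Excess rainfall: 3.880 − 3.263 = 0.617 in; P > Ia so Q > 0
Runoff Q = (P−Ia)²/(P−Ia+S) = (0.617)²/(0.617+16.316) = 85849/3820425 ≈ 0.022 in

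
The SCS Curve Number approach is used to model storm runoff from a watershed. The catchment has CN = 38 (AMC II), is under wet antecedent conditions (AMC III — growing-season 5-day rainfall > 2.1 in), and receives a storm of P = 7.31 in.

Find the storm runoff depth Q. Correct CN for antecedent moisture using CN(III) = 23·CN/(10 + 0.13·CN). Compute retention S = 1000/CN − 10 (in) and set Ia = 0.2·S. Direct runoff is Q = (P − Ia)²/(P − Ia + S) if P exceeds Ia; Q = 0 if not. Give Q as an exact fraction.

CN(III) from CN(II)=38: (23·38)/(10 + 0.13·38) = 43700/747 ≈ 58.501
Retention S: 1000/CN − 10 with CN=58.501 → S = 3100/437 ≈ 7.094 in
Initial abstraction Ia = S/5 = (3100/437)/5 = 620/437 ≈ 1.419 in
Excess rainfall: 7.310 − 1.419 = 5.891 in; P > Ia so Q > 0
Runoff Q = (P−Ia)²/(P−Ia+S) = (5.891)²/(5.891+7.094) = 66278957809/24797433900 ≈ 2.673 in

Q = 66278957809/24797433900 in ≈ 2.673 in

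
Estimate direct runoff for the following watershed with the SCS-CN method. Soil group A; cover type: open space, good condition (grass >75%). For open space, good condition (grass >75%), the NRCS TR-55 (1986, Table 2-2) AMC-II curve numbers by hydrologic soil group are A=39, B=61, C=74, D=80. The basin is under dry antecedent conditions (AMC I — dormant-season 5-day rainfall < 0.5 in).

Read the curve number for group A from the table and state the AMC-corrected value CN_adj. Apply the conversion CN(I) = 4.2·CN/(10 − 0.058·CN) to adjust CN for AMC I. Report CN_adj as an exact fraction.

NRCS table: open space, good condition (grass >75%), soil group A → CN(II) = 39
Dry (AMC I): CN(I) = 4.2·39/(10 − 0.058·39) = (819/5)/(3869/500) = 81900/3869 ≈ 21.168

CN_adj = 81900/3869 ≈ 21.168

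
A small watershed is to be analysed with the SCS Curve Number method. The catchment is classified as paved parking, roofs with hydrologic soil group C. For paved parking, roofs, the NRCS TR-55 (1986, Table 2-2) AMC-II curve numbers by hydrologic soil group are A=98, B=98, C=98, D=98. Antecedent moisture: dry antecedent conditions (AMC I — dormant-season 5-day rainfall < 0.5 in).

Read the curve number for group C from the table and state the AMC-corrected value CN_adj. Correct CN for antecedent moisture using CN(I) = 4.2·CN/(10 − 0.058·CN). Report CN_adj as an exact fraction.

CN_adj = 102900/1079 ≈ 95.366

NRCS table: paved parking, roofs, soil group C → CN(II) = 98
Adjust CN=98 to AMC I: 4.2·98/(10 − 0.058·98) → (2058/5) ÷ (1079/250) = 102900/1079 ≈ 95.366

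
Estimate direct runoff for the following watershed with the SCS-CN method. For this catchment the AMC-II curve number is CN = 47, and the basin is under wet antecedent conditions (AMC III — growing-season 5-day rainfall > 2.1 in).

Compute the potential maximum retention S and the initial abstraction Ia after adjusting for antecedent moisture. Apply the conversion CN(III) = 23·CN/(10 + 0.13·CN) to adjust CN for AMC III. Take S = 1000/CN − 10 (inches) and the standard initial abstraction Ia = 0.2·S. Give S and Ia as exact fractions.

S = 5300/1081 in ≈ 4.903 in; Ia = 1060/1081 in ≈ 0.981 in

Adjust CN=47 to AMC III: 23·47/(10 + 0.13·47) → 1081 ÷ (1611/100) = 108100/1611 ≈ 67.101
Max retention: S = 1000/(108100/1611) − 10 = 5300/1081 in (≈ 4.903 in)
Initial abstraction Ia = S/5 = (5300/1081)/5 = 1060/1081 ≈ 0.981 in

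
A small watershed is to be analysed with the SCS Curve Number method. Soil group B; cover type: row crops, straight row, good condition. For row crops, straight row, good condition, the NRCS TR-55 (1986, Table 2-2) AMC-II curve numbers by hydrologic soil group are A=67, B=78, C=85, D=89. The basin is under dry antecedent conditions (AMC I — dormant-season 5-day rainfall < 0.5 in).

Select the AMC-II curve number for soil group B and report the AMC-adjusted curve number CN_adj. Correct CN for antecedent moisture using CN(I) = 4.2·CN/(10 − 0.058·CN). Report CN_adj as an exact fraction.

CN_adj = 81900/1369 ≈ 59.825

NRCS table: row crops, straight row, good condition, soil group B → CN(II) = 78
Adjust CN=78 to AMC I: 4.2·78/(10 − 0.058·78) → (1638/5) ÷ (1369/250) = 81900/1369 ≈ 59.825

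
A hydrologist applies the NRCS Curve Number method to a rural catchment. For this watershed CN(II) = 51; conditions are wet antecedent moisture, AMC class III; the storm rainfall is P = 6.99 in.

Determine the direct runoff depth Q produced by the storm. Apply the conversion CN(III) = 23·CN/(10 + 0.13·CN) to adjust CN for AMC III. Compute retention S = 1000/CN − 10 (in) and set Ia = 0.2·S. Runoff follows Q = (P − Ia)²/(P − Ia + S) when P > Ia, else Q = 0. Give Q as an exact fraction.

Q = 521178593329/142159037100 in ≈ 3.666 in

CN(III) from CN(II)=51: (23·51)/(10 + 0.13·51) = 117300/1663 ≈ 70.535
S = 1000/(117300/1663) − 10 = 4900/1173 in ≈ 4.177 in
Ia = 0.2·(4900/1173) = 980/1173 in ≈ 0.835 in
P − Ia = 6.990 − 0.835 = 721927/117300 ≈ 6.155 in (> 0, runoff occurs)
Runoff Q = (P−Ia)²/(P−Ia+S) = (6.155)²/(6.155+4.177) = 521178593329/142159037100 ≈ 3.666 in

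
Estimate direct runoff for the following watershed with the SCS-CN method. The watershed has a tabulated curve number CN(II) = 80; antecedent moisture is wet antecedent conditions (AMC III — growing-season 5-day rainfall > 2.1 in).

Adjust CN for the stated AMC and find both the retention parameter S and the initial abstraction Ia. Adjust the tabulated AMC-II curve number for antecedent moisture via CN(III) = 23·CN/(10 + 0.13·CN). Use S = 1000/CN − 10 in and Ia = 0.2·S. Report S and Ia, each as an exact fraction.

Adjust CN=80 to AMC III: 23·80/(10 + 0.13·80) → 1840 ÷ (102/5) = 4600/51 ≈ 90.196
Max retention: S = 1000/(4600/51) − 10 = 25/23 in (≈ 1.087 in)
Initial abstraction Ia = S/5 = (25/23)/5 = 5/23 ≈ 0.217 in

S = 25/23 in ≈ 1.087 in; Ia = 5/23 in ≈ 0.217 in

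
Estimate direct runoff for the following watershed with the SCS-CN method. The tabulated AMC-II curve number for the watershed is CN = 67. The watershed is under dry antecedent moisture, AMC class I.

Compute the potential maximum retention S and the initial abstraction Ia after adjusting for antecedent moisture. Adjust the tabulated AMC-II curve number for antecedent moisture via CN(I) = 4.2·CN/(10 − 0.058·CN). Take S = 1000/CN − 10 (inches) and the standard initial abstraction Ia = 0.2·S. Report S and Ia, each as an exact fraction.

CN(I) from CN(II)=67: (4.2·67)/(10 − 0.058·67) = 46900/1019 ≈ 46.026
Retention S: 1000/CN − 10 with CN=46.026 → S = 5500/469 ≈ 11.727 in
Ia = 0.2·(5500/469) = 1100/469 in ≈ 2.345 in

S = 5500/469 in ≈ 11.727 in; Ia = 1100/469 in ≈ 2.345 in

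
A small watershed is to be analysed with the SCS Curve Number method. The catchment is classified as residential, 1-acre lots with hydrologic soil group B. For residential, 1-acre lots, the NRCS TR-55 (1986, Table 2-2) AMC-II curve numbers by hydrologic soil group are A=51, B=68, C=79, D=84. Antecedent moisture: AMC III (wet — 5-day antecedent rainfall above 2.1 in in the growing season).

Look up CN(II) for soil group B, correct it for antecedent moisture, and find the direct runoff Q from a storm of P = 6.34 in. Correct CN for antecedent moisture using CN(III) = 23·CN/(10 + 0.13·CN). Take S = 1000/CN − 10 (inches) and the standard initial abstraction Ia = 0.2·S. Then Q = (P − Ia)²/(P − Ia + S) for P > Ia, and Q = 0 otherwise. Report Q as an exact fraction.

NRCS table: residential, 1-acre lots, soil group B → CN(II) = 68
Wet (AMC III): CN(III) = 23·68/(10 + 0.13·68) = 1564/(471/25) = 39100/471 ≈ 83.015
S = 1000/(39100/471) − 10 = 800/391 in ≈ 2.046 in
Initial abstraction Ia = S/5 = (800/391)/5 = 160/391 ≈ 0.409 in
Since P=6.340 > Ia=0.409: effective rainfall P−Ia = 115947/19550 in
Q: (115947/19550)² ÷ (155947/19550) = 13443706809/3048763850 in (≈ 4.410 in)

Q = 13443706809/3048763850 in ≈ 4.410 in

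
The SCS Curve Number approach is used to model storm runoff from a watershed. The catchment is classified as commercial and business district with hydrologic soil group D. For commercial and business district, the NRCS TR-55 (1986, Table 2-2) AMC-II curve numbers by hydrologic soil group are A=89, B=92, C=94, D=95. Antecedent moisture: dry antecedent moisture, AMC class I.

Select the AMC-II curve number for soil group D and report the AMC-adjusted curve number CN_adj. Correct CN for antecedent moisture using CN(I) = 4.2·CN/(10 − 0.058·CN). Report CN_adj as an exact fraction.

NRCS table: commercial and business district, soil group D → CN(II) = 95
Dry (AMC I): CN(I) = 4.2·95/(10 − 0.058·95) = 399/(449/100) = 39900/449 ≈ 88.864

CN_adj = 39900/449 ≈ 88.864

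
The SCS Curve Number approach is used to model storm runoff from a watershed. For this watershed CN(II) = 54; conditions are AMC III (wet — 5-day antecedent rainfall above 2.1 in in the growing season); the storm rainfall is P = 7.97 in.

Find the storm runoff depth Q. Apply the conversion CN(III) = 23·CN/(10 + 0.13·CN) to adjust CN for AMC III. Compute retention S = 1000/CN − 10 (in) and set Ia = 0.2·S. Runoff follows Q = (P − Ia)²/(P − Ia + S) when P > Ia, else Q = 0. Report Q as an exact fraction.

Q = 380991361/79701300 in ≈ 4.780 in

CN(III) from CN(II)=54: (23·54)/(10 + 0.13·54) = 2700/37 ≈ 72.973
S = 1000/(2700/37) − 10 = 100/27 in ≈ 3.704 in
Ia = 0.2S: 0.2·3.704 = 0.741 in (exactly 20/27)
P − Ia = 7.970 − 0.741 = 19519/2700 ≈ 7.229 in (> 0, runoff occurs)
Q: (19519/2700)² ÷ (29519/2700) = 380991361/79701300 in (≈ 4.780 in)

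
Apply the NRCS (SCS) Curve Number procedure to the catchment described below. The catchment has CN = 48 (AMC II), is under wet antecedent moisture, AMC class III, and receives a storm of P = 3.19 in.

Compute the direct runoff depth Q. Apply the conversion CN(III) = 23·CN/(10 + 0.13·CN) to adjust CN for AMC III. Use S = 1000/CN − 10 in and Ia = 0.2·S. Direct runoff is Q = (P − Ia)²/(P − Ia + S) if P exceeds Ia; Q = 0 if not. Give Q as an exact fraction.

Wet (AMC III): CN(III) = 23·48/(10 + 0.13·48) = 1104/(406/25) = 13800/203 ≈ 67.980
S = 1000/(13800/203) − 10 = 325/69 in ≈ 4.710 in
Initial abstraction Ia = S/5 = (325/69)/5 = 65/69 ≈ 0.942 in
Since P=3.190 > Ia=0.942: effective rainfall P−Ia = 15511/6900 in
Runoff Q = (P−Ia)²/(P−Ia+S) = (2.248)²/(2.248+4.710) = 240591121/331275900 ≈ 0.726 in

Q = 240591121/331275900 in ≈ 0.726 in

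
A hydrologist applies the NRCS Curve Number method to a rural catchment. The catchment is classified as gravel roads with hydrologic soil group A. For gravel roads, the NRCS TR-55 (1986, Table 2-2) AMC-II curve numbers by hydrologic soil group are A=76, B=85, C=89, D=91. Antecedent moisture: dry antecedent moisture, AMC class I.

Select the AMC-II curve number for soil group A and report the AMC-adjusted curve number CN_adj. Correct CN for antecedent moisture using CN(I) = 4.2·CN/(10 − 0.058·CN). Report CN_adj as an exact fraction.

NRCS table: gravel roads, soil group A → CN(II) = 76
Adjust CN=76 to AMC I: 4.2·76/(10 − 0.058·76) → (1596/5) ÷ (699/125) = 13300/233 ≈ 57.082

CN_adj = 13300/233 ≈ 57.082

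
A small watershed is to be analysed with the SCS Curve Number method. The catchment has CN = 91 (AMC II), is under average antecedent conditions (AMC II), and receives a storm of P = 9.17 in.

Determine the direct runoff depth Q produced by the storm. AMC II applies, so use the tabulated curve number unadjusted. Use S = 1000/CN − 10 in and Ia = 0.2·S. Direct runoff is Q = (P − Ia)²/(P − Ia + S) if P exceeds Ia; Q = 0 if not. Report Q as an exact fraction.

Average conditions: CN = 91 (no AMC adjustment).
Max retention: S = 1000/91 − 10 = 90/91 in (≈ 0.989 in)
Initial abstraction Ia = S/5 = (90/91)/5 = 18/91 ≈ 0.198 in
P − Ia = 9.170 − 0.198 = 81647/9100 ≈ 8.972 in (> 0, runoff occurs)
Q: (81647/9100)² ÷ (90647/9100) = 6666232609/824887700 in (≈ 8.081 in)

Q = 6666232609/824887700 in ≈ 8.081 in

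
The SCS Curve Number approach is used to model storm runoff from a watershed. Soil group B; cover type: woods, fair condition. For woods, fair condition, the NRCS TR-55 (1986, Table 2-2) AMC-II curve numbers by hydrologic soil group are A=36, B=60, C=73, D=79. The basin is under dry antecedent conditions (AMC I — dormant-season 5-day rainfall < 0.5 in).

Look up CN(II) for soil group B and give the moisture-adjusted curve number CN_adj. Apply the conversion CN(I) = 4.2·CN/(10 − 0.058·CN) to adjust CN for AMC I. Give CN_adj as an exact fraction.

NRCS table: woods, fair condition, soil group B → CN(II) = 60
Dry (AMC I): CN(I) = 4.2·60/(10 − 0.058·60) = 252/(163/25) = 6300/163 ≈ 38.650

CN_adj = 6300/163 ≈ 38.650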